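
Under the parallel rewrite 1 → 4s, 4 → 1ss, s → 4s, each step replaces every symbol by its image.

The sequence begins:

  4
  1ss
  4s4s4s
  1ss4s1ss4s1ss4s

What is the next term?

4s4s4s1ss4s4s4s4s1ss4s4s4s4s1ss4s

φ(1ss4s1ss4s1ss4s) expands symbol-by-symbol to 4s 4s 4s 1ss 4s 4s 4s 4s 1ss 4s 4s 4s 4s 1ss 4s; joining the 15 pieces gives the next term.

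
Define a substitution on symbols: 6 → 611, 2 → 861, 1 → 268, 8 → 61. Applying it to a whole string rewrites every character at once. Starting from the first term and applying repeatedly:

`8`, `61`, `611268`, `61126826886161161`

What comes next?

φ(61126826886161161) expands symbol-by-symbol to 611 268 268 861 611 61 861 611 61 61 611 268 611 268 268 611 268; joining the 17 pieces gives the next term.

611268268861611618616116161611268611268268611268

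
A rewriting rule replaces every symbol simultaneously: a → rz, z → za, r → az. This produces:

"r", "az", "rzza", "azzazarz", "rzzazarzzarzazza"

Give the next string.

Applying the rule to each of the 16 symbols of rzzazarzzarzazza gives the pieces az za za rz za rz az za za rz az za rz za za rz, which concatenate to the answer.

azzazarzzarzazzazarzazzarzzazarz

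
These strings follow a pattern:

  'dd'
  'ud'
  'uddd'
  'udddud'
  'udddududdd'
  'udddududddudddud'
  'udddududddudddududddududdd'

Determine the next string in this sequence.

This is a Fibonacci-style word recurrence s(k) = s(k−1)·s(k−2): e.g. ud·dd = uddd.
So term 8 is udddududddudddududddududdd·udddududddudddud.

udddududddudddududddududddudddududddudddud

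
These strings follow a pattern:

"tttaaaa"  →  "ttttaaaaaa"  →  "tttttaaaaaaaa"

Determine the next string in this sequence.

Term n consists of n+1 t's, followed by 2n a's, where the shown terms are n = 2, 3, 4.
For the next term, n = 5, so the run lengths are 6, 10.

ttttttaaaaaaaaaa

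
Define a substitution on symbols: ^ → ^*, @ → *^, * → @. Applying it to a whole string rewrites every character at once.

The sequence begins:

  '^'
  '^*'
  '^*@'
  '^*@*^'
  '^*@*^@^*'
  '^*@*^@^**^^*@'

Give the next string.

Applying the rule to each of the 13 symbols of ^*@*^@^**^^*@ gives the pieces ^* @ *^ @ ^* *^ ^* @ @ ^* ^* @ *^, which concatenate to the answer.

^*@*^@^**^^*@@^*^*@*^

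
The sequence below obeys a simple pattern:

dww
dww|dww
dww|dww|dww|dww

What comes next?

s(k+1) = s(k)·|·s(k) — each term doubles the last with '|' between the halves.
So the next term is two copies of dww|dww|dww|dww with '|' between the halves.

dww|dww|dww|dww|dww|dww|dww|dww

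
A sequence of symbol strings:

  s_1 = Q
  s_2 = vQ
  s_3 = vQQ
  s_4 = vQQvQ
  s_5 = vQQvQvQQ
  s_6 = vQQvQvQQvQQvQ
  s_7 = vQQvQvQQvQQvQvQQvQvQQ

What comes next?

vQQvQvQQvQQvQvQQvQvQQvQQvQvQQvQQvQ

Each term (from the third on) is the previous term followed by the one before it: term 3 = vQ·Q = vQQ.
The next term joins vQQvQvQQvQQvQvQQvQvQQ and vQQvQvQQvQQvQ.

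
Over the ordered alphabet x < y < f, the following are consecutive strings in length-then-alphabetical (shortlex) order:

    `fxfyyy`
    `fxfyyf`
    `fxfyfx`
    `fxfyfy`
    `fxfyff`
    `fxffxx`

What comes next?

fxffxy

Treat fxffxx as a base-3 numeral over the given alphabet and add one, carrying through any trailing f's.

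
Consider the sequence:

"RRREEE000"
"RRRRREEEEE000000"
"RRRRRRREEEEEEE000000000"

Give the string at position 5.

Term n consists of 2n+1 R's, followed by 2n+1 E's, followed by 3n 0's (n = 1, 2, …).
At n = 5 the blocks have lengths 11, 11, 15.

RRRRRRRRRRREEEEEEEEEEE000000000000000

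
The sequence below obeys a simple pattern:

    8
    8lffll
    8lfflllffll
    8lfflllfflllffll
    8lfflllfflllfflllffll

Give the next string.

The strings grow by a fixed suffix lffll each time.
One more step from 8lfflllfflllfflllffll gives the answer.

8lfflllfflllfflllfflllffll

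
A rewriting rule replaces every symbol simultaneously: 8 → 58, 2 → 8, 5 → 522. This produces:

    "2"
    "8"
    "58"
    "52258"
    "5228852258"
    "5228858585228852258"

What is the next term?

φ(5228858585228852258) expands symbol-by-symbol to 522 8 8 58 58 522 58 522 58 522 8 8 58 58 522 8 8 522 58; joining the 19 pieces gives the next term.

52288585852258522585228858585228852258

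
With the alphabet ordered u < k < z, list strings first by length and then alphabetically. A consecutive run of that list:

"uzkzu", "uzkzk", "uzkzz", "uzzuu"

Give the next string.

uzzuk

The successor of uzzuu increments the rightmost position that isn't already z and resets every position after it to u.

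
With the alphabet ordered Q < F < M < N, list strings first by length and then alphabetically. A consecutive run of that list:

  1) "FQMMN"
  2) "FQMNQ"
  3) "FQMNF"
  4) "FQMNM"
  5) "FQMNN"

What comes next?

FQNQQ

Find the rightmost character of FQMNN below N, bump it to the next letter, and reset everything to its right to Q.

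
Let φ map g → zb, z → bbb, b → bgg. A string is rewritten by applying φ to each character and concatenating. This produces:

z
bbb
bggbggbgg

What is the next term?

Apply φ to bggbggbgg symbol by symbol: b→bgg, g→zb, g→zb, b→bgg, g→zb, g→zb, b→bgg, g→zb, g→zb; joined: bgg zb zb bgg zb zb bgg zb zb.

bggzbzbbggzbzbbggzbzb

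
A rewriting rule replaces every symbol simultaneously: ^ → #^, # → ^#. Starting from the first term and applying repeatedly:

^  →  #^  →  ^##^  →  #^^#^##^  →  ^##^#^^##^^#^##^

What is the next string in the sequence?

#^^#^##^^##^#^^#^##^#^^##^^#^##^

Applying the rule to each of the 16 symbols of ^##^#^^##^^#^##^ gives the pieces #^ ^# ^# #^ ^# #^ #^ ^# ^# #^ #^ ^# #^ ^# ^# #^, which concatenate to the answer.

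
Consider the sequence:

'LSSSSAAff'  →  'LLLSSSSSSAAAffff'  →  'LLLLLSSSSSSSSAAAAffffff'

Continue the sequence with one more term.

Reading off run lengths: L runs 1, 3, 5; S runs 4, 6, 8; A runs 2, 3, 4; f runs 2, 4, 6 — each is linear in n (n = 1, 2, …).
At n = 4 the blocks have lengths 7, 10, 5, 8.

LLLLLLLSSSSSSSSSSAAAAAffffffff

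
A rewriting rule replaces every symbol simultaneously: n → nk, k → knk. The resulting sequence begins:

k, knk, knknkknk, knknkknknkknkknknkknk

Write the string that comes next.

Rewriting the 21 symbols of knknkknknkknkknknkknk one by one yields knk nk knk nk knk knk nk knk nk knk knk nk knk knk nk knk nk knk knk nk knk; concatenated:

knknkknknkknkknknkknknkknkknknkknkknknkknknkknkknknkknk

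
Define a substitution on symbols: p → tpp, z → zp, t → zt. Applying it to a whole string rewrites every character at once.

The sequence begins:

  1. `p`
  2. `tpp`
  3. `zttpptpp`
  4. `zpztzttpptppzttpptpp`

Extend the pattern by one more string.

zptppzpztzpztzttpptppzttpptppzpztzttpptppzttpptpp

Applying the rule to each of the 20 symbols of zpztzttpptppzttpptpp gives the pieces zp tpp zp zt zp zt zt tpp tpp zt tpp tpp zp zt zt tpp tpp zt tpp tpp, which concatenate to the answer.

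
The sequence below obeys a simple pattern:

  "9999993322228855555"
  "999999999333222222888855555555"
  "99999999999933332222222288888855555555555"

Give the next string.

9999999999999993333322222222228888888855555555555555

Each string has the form 9^{3n} 3^{n} 2^{2n} 8^{2n-2} 5^{3n-1}, where the shown terms are n = 2, 3, 4.
For the next term, n = 5, so the run lengths are 15, 5, 10, 8, 14.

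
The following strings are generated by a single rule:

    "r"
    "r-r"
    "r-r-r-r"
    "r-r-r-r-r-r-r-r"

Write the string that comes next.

Each string is two copies of the previous one joined by '-'.
Doubling r-r-r-r-r-r-r-r with '-' between the halves:

r-r-r-r-r-r-r-r-r-r-r-r-r-r-r-r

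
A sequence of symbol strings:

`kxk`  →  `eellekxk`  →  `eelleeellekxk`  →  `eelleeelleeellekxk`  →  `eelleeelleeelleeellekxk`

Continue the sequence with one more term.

Every step adds eelle at the front: s(k+1) = eelle·s(k).
So the next term is eelle·eelleeelleeelleeellekxk.

eelleeelleeelleeelleeellekxk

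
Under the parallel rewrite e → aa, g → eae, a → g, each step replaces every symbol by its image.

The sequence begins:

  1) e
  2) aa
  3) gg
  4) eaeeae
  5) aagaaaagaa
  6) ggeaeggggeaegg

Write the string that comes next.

eaeeaeaagaaeaeeaeeaeeaeaagaaeaeeae

Replace each of the 14 characters of ggeaeggggeaegg in place — eae eae aa g aa eae eae eae eae aa g aa eae eae — and concatenate.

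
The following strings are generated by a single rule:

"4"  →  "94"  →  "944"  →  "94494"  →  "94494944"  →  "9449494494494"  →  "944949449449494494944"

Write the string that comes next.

9449494494494944949449449494494494

This is a Fibonacci-style word recurrence s(k) = s(k−1)·s(k−2): e.g. 94·4 = 944.
The next term joins 944949449449494494944 and 9449494494494.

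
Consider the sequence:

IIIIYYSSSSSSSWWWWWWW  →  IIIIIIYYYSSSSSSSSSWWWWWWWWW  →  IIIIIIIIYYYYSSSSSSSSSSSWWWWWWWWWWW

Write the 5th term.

Reading off run lengths: I runs 4, 6, 8; Y runs 2, 3, 4; S runs 7, 9, 11; W runs 7, 9, 11 — each is linear in n, where the shown terms are n = 2, 3, 4.
At n = 6 the blocks have lengths 12, 6, 15, 15.

IIIIIIIIIIIIYYYYYYSSSSSSSSSSSSSSSWWWWWWWWWWWWWWW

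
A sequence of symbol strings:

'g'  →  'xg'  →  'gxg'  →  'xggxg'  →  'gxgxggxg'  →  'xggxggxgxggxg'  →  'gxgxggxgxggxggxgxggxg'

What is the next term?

xggxggxgxggxggxgxggxgxggxggxgxggxg

This is a Fibonacci-style word recurrence s(k) = s(k−2)·s(k−1): e.g. g·xg = gxg.
The next term joins xggxggxgxggxg and gxgxggxgxggxggxgxggxg.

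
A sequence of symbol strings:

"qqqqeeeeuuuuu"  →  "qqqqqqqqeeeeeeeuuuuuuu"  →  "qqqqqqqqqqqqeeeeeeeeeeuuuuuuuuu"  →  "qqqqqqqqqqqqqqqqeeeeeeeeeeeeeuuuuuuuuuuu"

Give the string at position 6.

qqqqqqqqqqqqqqqqqqqqqqqqeeeeeeeeeeeeeeeeeeeuuuuuuuuuuuuuuu

Term n consists of 4n q's, followed by 3n+1 e's, followed by 2n+3 u's (n = 1, 2, …).
For term 6, n = 6, so the run lengths are 24, 19, 15.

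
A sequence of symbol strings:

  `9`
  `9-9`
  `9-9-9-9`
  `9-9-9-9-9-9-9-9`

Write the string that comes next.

9-9-9-9-9-9-9-9-9-9-9-9-9-9-9-9

s(k+1) = s(k)·-·s(k) — each term doubles the last with '-' between the halves.
So the next term is two copies of 9-9-9-9-9-9-9-9 with '-' between the halves.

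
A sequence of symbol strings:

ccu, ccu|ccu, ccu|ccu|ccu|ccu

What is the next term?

Each string is two copies of the previous one joined by '|'.
Doubling ccu|ccu|ccu|ccu with '|' between the halves:

ccu|ccu|ccu|ccu|ccu|ccu|ccu|ccu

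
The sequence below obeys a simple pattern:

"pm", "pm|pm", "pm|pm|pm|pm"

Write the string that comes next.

Every step duplicates the string with '|' between the halves.
So the next term is two copies of pm|pm|pm|pm with '|' between the halves.

pm|pm|pm|pm|pm|pm|pm|pm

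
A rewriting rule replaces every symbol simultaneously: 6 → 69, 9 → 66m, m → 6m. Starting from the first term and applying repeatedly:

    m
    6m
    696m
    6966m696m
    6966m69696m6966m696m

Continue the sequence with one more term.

Rewriting the 20 symbols of 6966m69696m6966m696m one by one yields 69 66m 69 69 6m 69 66m 69 66m 69 6m 69 66m 69 69 6m 69 66m 69 6m; concatenated:

6966m69696m6966m6966m696m6966m69696m6966m696m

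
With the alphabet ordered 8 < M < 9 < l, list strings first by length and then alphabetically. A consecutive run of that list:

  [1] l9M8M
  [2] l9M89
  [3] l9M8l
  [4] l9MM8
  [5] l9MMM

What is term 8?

Continuing the enumeration 3 steps past l9MMM: l9MMM → l9MM9 → l9MMl → (answer).

l9M98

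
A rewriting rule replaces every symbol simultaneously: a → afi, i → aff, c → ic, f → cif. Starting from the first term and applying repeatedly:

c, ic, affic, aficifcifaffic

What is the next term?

φ(aficifcifaffic) expands symbol-by-symbol to afi cif aff ic aff cif ic aff cif afi cif cif aff ic; joining the 14 pieces gives the next term.

aficifafficaffcificaffcifaficifcifaffic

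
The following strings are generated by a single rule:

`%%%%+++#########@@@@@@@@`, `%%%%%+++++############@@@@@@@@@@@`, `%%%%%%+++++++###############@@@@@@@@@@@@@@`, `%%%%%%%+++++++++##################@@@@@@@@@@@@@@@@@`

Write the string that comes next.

Reading off run lengths: % runs 4, 5, 6, 7; + runs 3, 5, 7, 9; # runs 9, 12, 15, 18; @ runs 8, 11, 14, 17 — each is linear in n, where the shown terms are n = 2, 3, 4, 5.
At n = 6 the blocks have lengths 8, 11, 21, 20.

%%%%%%%%+++++++++++#####################@@@@@@@@@@@@@@@@@@@@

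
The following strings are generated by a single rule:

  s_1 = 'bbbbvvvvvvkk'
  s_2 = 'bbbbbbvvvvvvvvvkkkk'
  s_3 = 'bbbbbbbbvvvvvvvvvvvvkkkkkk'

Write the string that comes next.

bbbbbbbbbbvvvvvvvvvvvvvvvkkkkkkkk

Term n consists of 2n b's, followed by 3n v's, followed by 2n-2 k's, where the shown terms are n = 2, 3, 4.
At n = 5 the blocks have lengths 10, 15, 8.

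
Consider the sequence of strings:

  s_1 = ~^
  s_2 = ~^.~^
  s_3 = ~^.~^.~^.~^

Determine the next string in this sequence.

Every step duplicates the string with '.' between the halves.
One more doubling of ~^.~^.~^.~^ gives the answer.

~^.~^.~^.~^.~^.~^.~^.~^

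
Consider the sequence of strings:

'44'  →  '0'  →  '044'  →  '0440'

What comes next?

0440044

This is a Fibonacci-style word recurrence s(k) = s(k−1)·s(k−2): e.g. 0·44 = 044.
The next term joins 0440 and 044.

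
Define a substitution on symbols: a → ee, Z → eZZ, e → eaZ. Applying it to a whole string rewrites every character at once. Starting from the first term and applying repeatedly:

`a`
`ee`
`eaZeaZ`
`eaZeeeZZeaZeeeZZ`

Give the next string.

Rewriting the 16 symbols of eaZeeeZZeaZeeeZZ one by one yields eaZ ee eZZ eaZ eaZ eaZ eZZ eZZ eaZ ee eZZ eaZ eaZ eaZ eZZ eZZ; concatenated:

eaZeeeZZeaZeaZeaZeZZeZZeaZeeeZZeaZeaZeaZeZZeZZ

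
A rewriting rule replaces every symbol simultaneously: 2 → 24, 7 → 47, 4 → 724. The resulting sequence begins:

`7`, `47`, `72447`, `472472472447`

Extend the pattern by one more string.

72447247244724724472472472447

Apply φ to 472472472447 symbol by symbol: 4→724, 7→47, 2→24, 4→724, 7→47, 2→24, 4→724, 7→47, 2→24, 4→724, 4→724, 7→47; joined: 724 47 24 724 47 24 724 47 24 724 724 47.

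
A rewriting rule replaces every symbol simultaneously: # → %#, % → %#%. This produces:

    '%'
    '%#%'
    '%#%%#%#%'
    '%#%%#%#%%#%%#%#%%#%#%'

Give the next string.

Rewriting the 21 symbols of %#%%#%#%%#%%#%#%%#%#% one by one yields %#% %# %#% %#% %# %#% %# %#% %#% %# %#% %#% %# %#% %# %#% %#% %# %#% %# %#%; concatenated:

%#%%#%#%%#%%#%#%%#%#%%#%%#%#%%#%%#%#%%#%#%%#%%#%#%%#%#%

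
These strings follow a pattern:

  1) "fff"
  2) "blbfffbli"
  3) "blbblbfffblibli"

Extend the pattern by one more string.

Each term wraps the previous one in blb on the left and bli on the right.
So the next term is blb·blbblbfffblibli·bli.

blbblbblbfffbliblibli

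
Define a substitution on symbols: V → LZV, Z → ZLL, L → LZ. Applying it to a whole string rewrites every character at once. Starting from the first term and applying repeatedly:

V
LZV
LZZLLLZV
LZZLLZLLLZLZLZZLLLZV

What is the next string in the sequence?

LZZLLZLLLZLZZLLLZLZLZZLLLZZLLLZZLLZLLLZLZLZZLLLZV

Applying the rule to each of the 20 symbols of LZZLLZLLLZLZLZZLLLZV gives the pieces LZ ZLL ZLL LZ LZ ZLL LZ LZ LZ ZLL LZ ZLL LZ ZLL ZLL LZ LZ LZ ZLL LZV, which concatenate to the answer.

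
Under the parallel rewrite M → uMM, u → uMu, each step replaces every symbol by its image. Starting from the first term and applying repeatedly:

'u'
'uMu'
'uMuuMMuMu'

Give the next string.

Expanding uMuuMMuMu: u→uMu, M→uMM, u→uMu, u→uMu, M→uMM, M→uMM, u→uMu, M→uMM, u→uMu. Concatenated: uMu uMM uMu uMu uMM uMM uMu uMM uMu.

uMuuMMuMuuMuuMMuMMuMuuMMuMu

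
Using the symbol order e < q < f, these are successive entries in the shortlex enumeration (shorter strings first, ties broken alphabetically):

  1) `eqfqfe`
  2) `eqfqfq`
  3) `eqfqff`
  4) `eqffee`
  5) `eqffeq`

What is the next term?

eqffef

Find the rightmost character of eqffeq below f, bump it to the next letter, and reset everything to its right to e.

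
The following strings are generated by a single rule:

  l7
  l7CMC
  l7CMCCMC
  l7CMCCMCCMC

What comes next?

l7CMCCMCCMCCMC

The strings grow by a fixed suffix CMC each time.
One more step from l7CMCCMCCMC gives the answer.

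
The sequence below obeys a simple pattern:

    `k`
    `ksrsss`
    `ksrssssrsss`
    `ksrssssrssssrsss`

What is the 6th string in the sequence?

ksrssssrssssrssssrssssrsss

Each term is the previous one with srsss appended.
From ksrssssrssssrsss, 2 further steps: ksrssssrssssrsss → ksrssssrssssrssssrsss → (answer).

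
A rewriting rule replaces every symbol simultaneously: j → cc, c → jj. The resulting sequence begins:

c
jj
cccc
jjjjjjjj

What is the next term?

Rewriting each symbol of jjjjjjjj: j→cc, j→cc, j→cc, j→cc, j→cc, j→cc, j→cc, j→cc, which concatenates to cc cc cc cc cc cc cc cc.

cccccccccccccccc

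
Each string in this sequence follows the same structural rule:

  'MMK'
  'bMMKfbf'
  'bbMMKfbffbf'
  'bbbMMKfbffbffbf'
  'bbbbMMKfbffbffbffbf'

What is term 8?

bbbbbbbMMKfbffbffbffbffbffbffbf

Every step adds b to the front and fbf to the end of the previous string.
From bbbbMMKfbffbffbffbf, 3 further steps: bbbbMMKfbffbffbffbf → bbbbbMMKfbffbffbffbffbf → bbbbbbMMKfbffbffbffbffbffbf → (answer).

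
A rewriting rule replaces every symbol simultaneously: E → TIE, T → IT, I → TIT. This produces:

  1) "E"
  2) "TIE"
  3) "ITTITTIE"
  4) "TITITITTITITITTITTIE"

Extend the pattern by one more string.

ITTITITTITITTITITITTITITTITITTITITITTITITITTITTIE

φ(TITITITTITITITTITTIE) expands symbol-by-symbol to IT TIT IT TIT IT TIT IT IT TIT IT TIT IT TIT IT IT TIT IT IT TIT TIE; joining the 20 pieces gives the next term.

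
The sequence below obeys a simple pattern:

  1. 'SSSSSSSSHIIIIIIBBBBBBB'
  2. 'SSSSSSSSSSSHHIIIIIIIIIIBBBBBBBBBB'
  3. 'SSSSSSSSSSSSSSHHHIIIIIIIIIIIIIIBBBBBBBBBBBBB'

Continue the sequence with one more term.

Term n consists of 3n+2 S's, followed by n-1 H's, followed by 4n-2 I's, followed by 3n+1 B's, where the shown terms are n = 2, 3, 4.
For the next term, n = 5, so the run lengths are 17, 4, 18, 16.

SSSSSSSSSSSSSSSSSHHHHIIIIIIIIIIIIIIIIIIBBBBBBBBBBBBBBBB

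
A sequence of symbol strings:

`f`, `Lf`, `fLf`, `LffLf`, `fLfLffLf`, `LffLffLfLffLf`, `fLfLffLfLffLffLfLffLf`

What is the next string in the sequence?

This is a Fibonacci-style word recurrence s(k) = s(k−2)·s(k−1): e.g. f·Lf = fLf.
The next term joins LffLffLfLffLf and fLfLffLfLffLffLfLffLf.

LffLffLfLffLffLfLffLfLffLffLfLffLf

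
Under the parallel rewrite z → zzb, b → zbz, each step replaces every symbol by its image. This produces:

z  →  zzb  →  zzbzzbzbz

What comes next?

Expanding zzbzzbzbz: z→zzb, z→zzb, b→zbz, z→zzb, z→zzb, b→zbz, z→zzb, b→zbz, z→zzb. Concatenated: zzb zzb zbz zzb zzb zbz zzb zbz zzb.

zzbzzbzbzzzbzzbzbzzzbzbzzzb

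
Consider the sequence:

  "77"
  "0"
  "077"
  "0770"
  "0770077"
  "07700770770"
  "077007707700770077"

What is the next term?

07700770770077007707700770770

From term 3 onward, concatenate the last term with the second-to-last: 0·77 = 077, 077·0 = 0770, …
The next term joins 077007707700770077 and 07700770770.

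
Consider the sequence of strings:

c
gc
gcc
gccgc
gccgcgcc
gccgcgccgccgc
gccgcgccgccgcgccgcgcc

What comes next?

gccgcgccgccgcgccgcgccgccgcgccgccgc

This is a Fibonacci-style word recurrence s(k) = s(k−1)·s(k−2): e.g. gc·c = gcc.
So term 8 is gccgcgccgccgcgccgcgcc·gccgcgccgccgc.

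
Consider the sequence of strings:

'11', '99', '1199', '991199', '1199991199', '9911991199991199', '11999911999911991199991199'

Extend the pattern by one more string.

991199119999119911999911999911991199991199

Each term (from the third on) is the two preceding terms concatenated in order: term 3 = 11·99 = 1199.
The next term joins 9911991199991199 and 11999911999911991199991199.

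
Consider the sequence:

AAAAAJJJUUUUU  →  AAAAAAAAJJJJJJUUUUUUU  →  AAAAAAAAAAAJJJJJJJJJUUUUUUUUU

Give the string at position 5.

AAAAAAAAAAAAAAAAAJJJJJJJJJJJJJJJUUUUUUUUUUUUU

Reading off run lengths: A runs 5, 8, 11; J runs 3, 6, 9; U runs 5, 7, 9 — each is linear in n (n = 1, 2, …).
For term 5, n = 5, so the run lengths are 17, 15, 13.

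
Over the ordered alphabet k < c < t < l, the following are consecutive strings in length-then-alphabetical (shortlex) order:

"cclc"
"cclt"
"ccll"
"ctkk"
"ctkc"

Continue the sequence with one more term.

ctkt

Treat ctkc as a base-4 numeral over the given alphabet and add one, carrying through any trailing l's.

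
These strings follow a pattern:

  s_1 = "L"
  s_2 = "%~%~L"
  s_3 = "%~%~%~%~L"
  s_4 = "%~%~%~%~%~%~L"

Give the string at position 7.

%~%~%~%~%~%~%~%~%~%~%~%~L

Every step adds %~%~ at the front: s(k+1) = %~%~·s(k).
From %~%~%~%~%~%~L, 3 further steps: %~%~%~%~%~%~L → %~%~%~%~%~%~%~%~L → %~%~%~%~%~%~%~%~%~%~L → (answer).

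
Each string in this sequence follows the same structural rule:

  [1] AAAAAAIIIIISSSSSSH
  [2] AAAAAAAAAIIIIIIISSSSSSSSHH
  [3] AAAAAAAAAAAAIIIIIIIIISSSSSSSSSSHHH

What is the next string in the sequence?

AAAAAAAAAAAAAAAIIIIIIIIIIISSSSSSSSSSSSHHHH

The n-th term is 3n A's then 2n+1 I's then 2n+2 S's then n-1 H's, where the shown terms are n = 2, 3, 4.
For the next term, n = 5, so the run lengths are 15, 11, 12, 4.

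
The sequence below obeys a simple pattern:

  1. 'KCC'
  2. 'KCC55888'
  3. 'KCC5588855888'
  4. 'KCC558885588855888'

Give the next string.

KCC55888558885588855888

Each term is the previous one with 55888 appended.
One more step from KCC558885588855888 gives the answer.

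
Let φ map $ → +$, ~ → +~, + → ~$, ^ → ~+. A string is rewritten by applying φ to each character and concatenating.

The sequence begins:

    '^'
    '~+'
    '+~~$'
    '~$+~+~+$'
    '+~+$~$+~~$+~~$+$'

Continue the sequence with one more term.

φ(+~+$~$+~~$+~~$+$) expands symbol-by-symbol to ~$ +~ ~$ +$ +~ +$ ~$ +~ +~ +$ ~$ +~ +~ +$ ~$ +$; joining the 16 pieces gives the next term.

~$+~~$+$+~+$~$+~+~+$~$+~+~+$~$+$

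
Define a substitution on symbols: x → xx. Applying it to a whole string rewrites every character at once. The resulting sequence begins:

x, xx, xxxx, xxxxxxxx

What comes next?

xxxxxxxxxxxxxxxx

Apply φ to xxxxxxxx symbol by symbol: x→xx, x→xx, x→xx, x→xx, x→xx, x→xx, x→xx, x→xx; joined: xx xx xx xx xx xx xx xx.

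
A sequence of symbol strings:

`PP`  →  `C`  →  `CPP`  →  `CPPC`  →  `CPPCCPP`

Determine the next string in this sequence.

CPPCCPPCPPC

This is a Fibonacci-style word recurrence s(k) = s(k−1)·s(k−2): e.g. C·PP = CPP.
So term 6 is CPPCCPP·CPPC.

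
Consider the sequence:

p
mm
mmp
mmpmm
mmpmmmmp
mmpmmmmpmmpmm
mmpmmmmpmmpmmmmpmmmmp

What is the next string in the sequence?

mmpmmmmpmmpmmmmpmmmmpmmpmmmmpmmpmm

This is a Fibonacci-style word recurrence s(k) = s(k−1)·s(k−2): e.g. mm·p = mmp.
Continuing: mmpmmmmpmmpmmmmpmmmmp · mmpmmmmpmmpmm gives term 8.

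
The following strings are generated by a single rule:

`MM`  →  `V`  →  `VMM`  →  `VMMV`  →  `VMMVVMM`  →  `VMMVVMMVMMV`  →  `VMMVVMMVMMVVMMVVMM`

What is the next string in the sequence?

VMMVVMMVMMVVMMVVMMVMMVVMMVMMV

Each term (from the third on) is the previous term followed by the one before it: term 3 = V·MM = VMM.
So term 8 is VMMVVMMVMMVVMMVVMM·VMMVVMMVMMV.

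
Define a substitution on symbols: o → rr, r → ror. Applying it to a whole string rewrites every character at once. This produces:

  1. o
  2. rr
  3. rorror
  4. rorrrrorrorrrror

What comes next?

rorrrrorrorrorrorrrrorrorrrrorrorrorrorrrror

Applying the rule to each of the 16 symbols of rorrrrorrorrrror gives the pieces ror rr ror ror ror ror rr ror ror rr ror ror ror ror rr ror, which concatenate to the answer.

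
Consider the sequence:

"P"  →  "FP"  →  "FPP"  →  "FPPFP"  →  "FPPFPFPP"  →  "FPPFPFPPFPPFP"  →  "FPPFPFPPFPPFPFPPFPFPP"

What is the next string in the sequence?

Each term (from the third on) is the previous term followed by the one before it: term 3 = FP·P = FPP.
So term 8 is FPPFPFPPFPPFPFPPFPFPP·FPPFPFPPFPPFP.

FPPFPFPPFPPFPFPPFPFPPFPPFPFPPFPPFP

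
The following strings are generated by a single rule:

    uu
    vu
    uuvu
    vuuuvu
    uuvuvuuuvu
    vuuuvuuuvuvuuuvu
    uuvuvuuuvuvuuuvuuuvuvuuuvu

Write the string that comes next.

From term 3 onward, concatenate the second-to-last term with the last: uu·vu = uuvu, vu·uuvu = vuuuvu, …
So term 8 is vuuuvuuuvuvuuuvu·uuvuvuuuvuvuuuvuuuvuvuuuvu.

vuuuvuuuvuvuuuvuuuvuvuuuvuvuuuvuuuvuvuuuvu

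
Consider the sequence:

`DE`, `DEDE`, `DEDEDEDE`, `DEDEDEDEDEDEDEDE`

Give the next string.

Each string is two copies of the previous one concatenated.
Doubling DEDEDEDEDEDEDEDE:

DEDEDEDEDEDEDEDEDEDEDEDEDEDEDEDE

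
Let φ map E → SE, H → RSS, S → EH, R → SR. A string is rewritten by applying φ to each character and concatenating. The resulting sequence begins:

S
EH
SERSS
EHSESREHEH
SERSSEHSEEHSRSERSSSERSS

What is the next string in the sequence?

Replace each of the 23 characters of SERSSEHSEEHSRSERSSSERSS in place — EH SE SR EH EH SE RSS EH SE SE RSS EH SR EH SE SR EH EH EH SE SR EH EH — and concatenate.

EHSESREHEHSERSSEHSESERSSEHSREHSESREHEHEHSESREHEH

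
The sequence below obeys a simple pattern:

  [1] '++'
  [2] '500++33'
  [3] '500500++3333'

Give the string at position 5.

Every step adds 500 to the front and 33 to the end of the previous string.
From 500500++3333, 2 further steps: 500500++3333 → 500500500++333333 → (answer).

500500500500++33333333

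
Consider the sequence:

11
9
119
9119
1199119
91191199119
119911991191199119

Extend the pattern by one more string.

91191199119119911991191199119

Each term (from the third on) is the two preceding terms concatenated in order: term 3 = 11·9 = 119.
So term 8 is 91191199119·119911991191199119.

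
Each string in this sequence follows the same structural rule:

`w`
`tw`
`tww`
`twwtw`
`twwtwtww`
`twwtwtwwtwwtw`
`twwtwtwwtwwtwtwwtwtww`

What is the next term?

From term 3 onward, concatenate the last term with the second-to-last: tw·w = tww, tww·tw = twwtw, …
So term 8 is twwtwtwwtwwtwtwwtwtww·twwtwtwwtwwtw.

twwtwtwwtwwtwtwwtwtwwtwwtwtwwtwwtw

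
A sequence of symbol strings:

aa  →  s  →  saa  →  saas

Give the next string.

saassaa

From term 3 onward, concatenate the last term with the second-to-last: s·aa = saa, saa·s = saas, …
Continuing: saas · saa gives term 5.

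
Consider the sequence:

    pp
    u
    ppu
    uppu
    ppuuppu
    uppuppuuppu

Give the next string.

ppuuppuuppuppuuppu

This is a Fibonacci-style word recurrence s(k) = s(k−2)·s(k−1): e.g. pp·u = ppu.
Continuing: ppuuppu · uppuppuuppu gives term 7.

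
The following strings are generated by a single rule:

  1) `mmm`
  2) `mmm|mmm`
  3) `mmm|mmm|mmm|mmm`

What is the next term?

Every step duplicates the string with '|' between the halves.
So the next term is two copies of mmm|mmm|mmm|mmm with '|' between the halves.

mmm|mmm|mmm|mmm|mmm|mmm|mmm|mmm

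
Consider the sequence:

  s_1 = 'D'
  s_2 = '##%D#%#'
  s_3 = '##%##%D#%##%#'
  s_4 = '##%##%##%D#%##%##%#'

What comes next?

##%##%##%##%D#%##%##%##%#

s(k+1) = ##%·s(k)·#%#, so each term gains ##% as a prefix and #%# as a suffix.
One more step from ##%##%##%D#%##%##%# gives the answer.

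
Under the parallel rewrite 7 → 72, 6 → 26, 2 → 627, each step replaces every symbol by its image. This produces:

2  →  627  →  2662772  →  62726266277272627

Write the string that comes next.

Applying the rule to each of the 17 symbols of 62726266277272627 gives the pieces 26 627 72 627 26 627 26 26 627 72 72 627 72 627 26 627 72, which concatenate to the answer.

26627726272662726266277272627726272662772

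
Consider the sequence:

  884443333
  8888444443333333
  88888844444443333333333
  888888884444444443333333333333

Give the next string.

Each string has the form 8^{2n} 4^{2n+1} 3^{3n+1} (n = 1, 2, …).
Setting n = 5 gives 10, 11, 16 characters in each block.

8888888888444444444443333333333333333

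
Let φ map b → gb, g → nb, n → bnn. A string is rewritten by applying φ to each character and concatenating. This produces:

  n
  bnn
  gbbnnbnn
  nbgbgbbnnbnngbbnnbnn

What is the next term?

φ(nbgbgbbnnbnngbbnnbnn) expands symbol-by-symbol to bnn gb nb gb nb gb gb bnn bnn gb bnn bnn nb gb gb bnn bnn gb bnn bnn; joining the 20 pieces gives the next term.

bnngbnbgbnbgbgbbnnbnngbbnnbnnnbgbgbbnnbnngbbnnbnn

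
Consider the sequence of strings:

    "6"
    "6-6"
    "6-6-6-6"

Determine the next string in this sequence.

6-6-6-6-6-6-6-6

Each string is two copies of the previous one joined by '-'.
So the next term is two copies of 6-6-6-6 with '-' between the halves.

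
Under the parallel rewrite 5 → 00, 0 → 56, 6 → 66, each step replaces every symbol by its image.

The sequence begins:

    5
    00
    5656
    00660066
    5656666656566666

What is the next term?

φ(5656666656566666) expands symbol-by-symbol to 00 66 00 66 66 66 66 66 00 66 00 66 66 66 66 66; joining the 16 pieces gives the next term.

00660066666666660066006666666666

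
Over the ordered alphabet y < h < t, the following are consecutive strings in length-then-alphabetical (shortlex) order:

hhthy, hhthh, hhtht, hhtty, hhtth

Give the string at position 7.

Continuing the enumeration 2 steps past hhtth: hhtth → hhttt → (answer).

htyyy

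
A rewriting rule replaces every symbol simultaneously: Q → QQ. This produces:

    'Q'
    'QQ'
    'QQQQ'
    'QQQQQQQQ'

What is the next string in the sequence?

QQQQQQQQQQQQQQQQ

Expanding QQQQQQQQ: Q→QQ, Q→QQ, Q→QQ, Q→QQ, Q→QQ, Q→QQ, Q→QQ, Q→QQ. Concatenated: QQ QQ QQ QQ QQ QQ QQ QQ.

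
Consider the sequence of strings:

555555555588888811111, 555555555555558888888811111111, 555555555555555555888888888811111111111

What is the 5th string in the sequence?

555555555555555555555555558888888888888811111111111111111

The n-th term is 4n+2 5's then 2n+2 8's then 3n-1 1's, where the shown terms are n = 2, 3, 4.
Setting n = 6 gives 26, 14, 17 characters in each block.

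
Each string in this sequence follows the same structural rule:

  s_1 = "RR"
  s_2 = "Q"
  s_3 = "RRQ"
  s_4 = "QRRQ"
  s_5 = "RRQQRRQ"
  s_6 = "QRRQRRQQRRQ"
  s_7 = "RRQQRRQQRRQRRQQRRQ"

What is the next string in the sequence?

QRRQRRQQRRQRRQQRRQQRRQRRQQRRQ

From term 3 onward, concatenate the second-to-last term with the last: RR·Q = RRQ, Q·RRQ = QRRQ, …
Continuing: QRRQRRQQRRQ · RRQQRRQQRRQRRQQRRQ gives term 8.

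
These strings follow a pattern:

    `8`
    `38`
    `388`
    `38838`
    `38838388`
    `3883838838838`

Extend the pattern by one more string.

Each term (from the third on) is the previous term followed by the one before it: term 3 = 38·8 = 388.
So term 7 is 3883838838838·38838388.

388383883883838838388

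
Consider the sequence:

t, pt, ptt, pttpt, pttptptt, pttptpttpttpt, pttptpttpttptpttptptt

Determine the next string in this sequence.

From term 3 onward, concatenate the last term with the second-to-last: pt·t = ptt, ptt·pt = pttpt, …
Continuing: pttptpttpttptpttptptt · pttptpttpttpt gives term 8.

pttptpttpttptpttptpttpttptpttpttpt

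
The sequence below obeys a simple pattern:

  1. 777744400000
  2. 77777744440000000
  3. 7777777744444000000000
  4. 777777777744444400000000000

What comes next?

The n-th term is 2n 7's then n+1 4's then 2n+1 0's, where the shown terms are n = 2, 3, 4, 5.
At n = 6 the blocks have lengths 12, 7, 13.

77777777777744444440000000000000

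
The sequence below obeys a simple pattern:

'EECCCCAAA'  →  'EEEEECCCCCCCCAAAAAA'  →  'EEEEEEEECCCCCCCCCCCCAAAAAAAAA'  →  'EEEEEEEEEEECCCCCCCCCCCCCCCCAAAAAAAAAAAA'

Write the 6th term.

The n-th term is 3n-1 E's then 4n C's then 3n A's (n = 1, 2, …).
At n = 6 the blocks have lengths 17, 24, 18.

EEEEEEEEEEEEEEEEECCCCCCCCCCCCCCCCCCCCCCCCAAAAAAAAAAAAAAAAAA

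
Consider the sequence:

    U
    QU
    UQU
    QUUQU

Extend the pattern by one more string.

From term 3 onward, concatenate the second-to-last term with the last: U·QU = UQU, QU·UQU = QUUQU, …
Continuing: UQU · QUUQU gives term 5.

UQUQUUQU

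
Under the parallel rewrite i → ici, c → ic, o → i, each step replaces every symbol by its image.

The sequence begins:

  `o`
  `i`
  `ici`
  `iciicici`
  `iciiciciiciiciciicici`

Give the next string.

Rewriting the 21 symbols of iciiciciiciiciciicici one by one yields ici ic ici ici ic ici ic ici ici ic ici ici ic ici ic ici ici ic ici ic ici; concatenated:

iciiciciiciiciciiciciiciiciciiciiciciiciciiciiciciicici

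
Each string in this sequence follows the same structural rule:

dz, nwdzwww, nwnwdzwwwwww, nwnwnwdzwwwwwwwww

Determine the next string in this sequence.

nwnwnwnwdzwwwwwwwwwwww

Each term wraps the previous one in nw on the left and www on the right.
One more step from nwnwnwdzwwwwwwwww gives the answer.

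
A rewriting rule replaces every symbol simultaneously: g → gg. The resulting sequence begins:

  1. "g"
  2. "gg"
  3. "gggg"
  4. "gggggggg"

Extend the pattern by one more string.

gggggggggggggggg

Expanding gggggggg: g→gg, g→gg, g→gg, g→gg, g→gg, g→gg, g→gg, g→gg. Concatenated: gg gg gg gg gg gg gg gg.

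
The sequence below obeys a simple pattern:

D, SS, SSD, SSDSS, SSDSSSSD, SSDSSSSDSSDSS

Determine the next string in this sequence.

SSDSSSSDSSDSSSSDSSSSD

From term 3 onward, concatenate the last term with the second-to-last: SS·D = SSD, SSD·SS = SSDSS, …
So term 7 is SSDSSSSDSSDSS·SSDSSSSD.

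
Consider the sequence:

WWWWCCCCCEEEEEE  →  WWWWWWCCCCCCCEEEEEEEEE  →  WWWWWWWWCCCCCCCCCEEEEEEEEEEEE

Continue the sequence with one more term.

Each string has the form W^{2n} C^{2n+1} E^{3n}, where the shown terms are n = 2, 3, 4.
For the next term, n = 5, so the run lengths are 10, 11, 15.

WWWWWWWWWWCCCCCCCCCCCEEEEEEEEEEEEEEE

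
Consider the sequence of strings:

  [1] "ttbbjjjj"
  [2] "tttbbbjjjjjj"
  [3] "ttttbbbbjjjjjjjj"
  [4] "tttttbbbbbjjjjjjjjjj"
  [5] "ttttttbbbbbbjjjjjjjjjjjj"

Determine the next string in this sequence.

tttttttbbbbbbbjjjjjjjjjjjjjj

The n-th term is n t's then n b's then 2n j's, where the shown terms are n = 2, 3, 4, 5, 6.
Setting n = 7 gives 7, 7, 14 characters in each block.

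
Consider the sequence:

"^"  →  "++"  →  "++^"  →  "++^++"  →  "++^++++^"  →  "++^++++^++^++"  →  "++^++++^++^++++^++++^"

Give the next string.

Each term (from the third on) is the previous term followed by the one before it: term 3 = ++·^ = ++^.
Continuing: ++^++++^++^++++^++++^ · ++^++++^++^++ gives term 8.

++^++++^++^++++^++++^++^++++^++^++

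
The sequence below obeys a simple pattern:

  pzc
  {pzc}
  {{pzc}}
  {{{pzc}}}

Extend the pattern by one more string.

{{{{pzc}}}}

Each term wraps the previous one in { on the left and } on the right.
So the next term is {·{{{pzc}}}·}.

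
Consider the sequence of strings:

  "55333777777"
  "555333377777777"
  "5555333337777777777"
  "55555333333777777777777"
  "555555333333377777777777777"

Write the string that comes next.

The n-th term is n-1 5's then n 3's then 2n 7's, where the shown terms are n = 3, 4, 5, 6, 7.
At n = 8 the blocks have lengths 7, 8, 16.

5555555333333337777777777777777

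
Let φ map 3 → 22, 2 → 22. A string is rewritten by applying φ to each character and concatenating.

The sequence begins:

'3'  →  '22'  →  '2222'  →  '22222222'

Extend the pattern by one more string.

Apply φ to 22222222 symbol by symbol: 2→22, 2→22, 2→22, 2→22, 2→22, 2→22, 2→22, 2→22; joined: 22 22 22 22 22 22 22 22.

2222222222222222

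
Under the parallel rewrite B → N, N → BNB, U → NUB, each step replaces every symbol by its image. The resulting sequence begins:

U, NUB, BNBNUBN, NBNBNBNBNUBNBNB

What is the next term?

Rewriting the 15 symbols of NBNBNBNBNUBNBNB one by one yields BNB N BNB N BNB N BNB N BNB NUB N BNB N BNB N; concatenated:

BNBNBNBNBNBNBNBNBNBNUBNBNBNBNBN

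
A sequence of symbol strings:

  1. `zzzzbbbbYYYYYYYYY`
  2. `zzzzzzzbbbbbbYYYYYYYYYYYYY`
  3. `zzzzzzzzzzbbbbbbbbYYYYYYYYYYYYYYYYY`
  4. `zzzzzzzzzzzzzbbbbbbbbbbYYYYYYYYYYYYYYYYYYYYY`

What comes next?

Reading off run lengths: z runs 4, 7, 10, 13; b runs 4, 6, 8, 10; Y runs 9, 13, 17, 21 — each is linear in n, where the shown terms are n = 2, 3, 4, 5.
Setting n = 6 gives 16, 12, 25 characters in each block.

zzzzzzzzzzzzzzzzbbbbbbbbbbbbYYYYYYYYYYYYYYYYYYYYYYYYY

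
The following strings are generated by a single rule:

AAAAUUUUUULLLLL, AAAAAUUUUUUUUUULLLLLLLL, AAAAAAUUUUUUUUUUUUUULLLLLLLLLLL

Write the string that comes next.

AAAAAAAUUUUUUUUUUUUUUUUUULLLLLLLLLLLLLL

The n-th term is n+3 A's then 4n+2 U's then 3n+2 L's (n = 1, 2, …).
At n = 4 the blocks have lengths 7, 18, 14.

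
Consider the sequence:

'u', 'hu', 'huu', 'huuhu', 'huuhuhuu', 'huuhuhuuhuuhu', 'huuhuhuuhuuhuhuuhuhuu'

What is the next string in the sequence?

huuhuhuuhuuhuhuuhuhuuhuuhuhuuhuuhu

Each term (from the third on) is the previous term followed by the one before it: term 3 = hu·u = huu.
Continuing: huuhuhuuhuuhuhuuhuhuu · huuhuhuuhuuhu gives term 8.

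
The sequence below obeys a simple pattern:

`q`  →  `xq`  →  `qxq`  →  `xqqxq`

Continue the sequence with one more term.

From term 3 onward, concatenate the second-to-last term with the last: q·xq = qxq, xq·qxq = xqqxq, …
So term 5 is qxq·xqqxq.

qxqxqqxq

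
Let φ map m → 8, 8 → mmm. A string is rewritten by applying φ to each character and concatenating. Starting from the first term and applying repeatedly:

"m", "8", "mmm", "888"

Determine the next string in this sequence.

Expanding 888: 8→mmm, 8→mmm, 8→mmm. Concatenated: mmm mmm mmm.

mmmmmmmmm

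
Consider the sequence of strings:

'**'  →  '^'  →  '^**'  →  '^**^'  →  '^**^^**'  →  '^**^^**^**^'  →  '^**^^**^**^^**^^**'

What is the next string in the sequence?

This is a Fibonacci-style word recurrence s(k) = s(k−1)·s(k−2): e.g. ^·** = ^**.
So term 8 is ^**^^**^**^^**^^**·^**^^**^**^.

^**^^**^**^^**^^**^**^^**^**^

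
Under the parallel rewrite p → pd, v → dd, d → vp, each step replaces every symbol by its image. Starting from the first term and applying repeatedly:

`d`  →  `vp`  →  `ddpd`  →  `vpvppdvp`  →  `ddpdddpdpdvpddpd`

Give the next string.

Rewriting the 16 symbols of ddpdddpdpdvpddpd one by one yields vp vp pd vp vp vp pd vp pd vp dd pd vp vp pd vp; concatenated:

vpvppdvpvpvppdvppdvpddpdvpvppdvp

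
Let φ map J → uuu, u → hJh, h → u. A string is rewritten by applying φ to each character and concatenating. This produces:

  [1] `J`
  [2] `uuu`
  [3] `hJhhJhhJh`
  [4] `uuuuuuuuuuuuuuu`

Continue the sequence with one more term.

hJhhJhhJhhJhhJhhJhhJhhJhhJhhJhhJhhJhhJhhJhhJh

Applying the rule to each of the 15 symbols of uuuuuuuuuuuuuuu gives the pieces hJh hJh hJh hJh hJh hJh hJh hJh hJh hJh hJh hJh hJh hJh hJh, which concatenate to the answer.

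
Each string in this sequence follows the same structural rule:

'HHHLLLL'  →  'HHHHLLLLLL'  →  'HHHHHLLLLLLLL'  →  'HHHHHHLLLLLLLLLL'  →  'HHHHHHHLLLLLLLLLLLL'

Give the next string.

HHHHHHHHLLLLLLLLLLLLLL

Each string has the form H^{n+1} L^{2n}, where the shown terms are n = 2, 3, 4, 5, 6.
At n = 7 the blocks have lengths 8, 14.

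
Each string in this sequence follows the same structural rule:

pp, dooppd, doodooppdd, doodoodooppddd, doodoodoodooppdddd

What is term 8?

doodoodoodoodoodoodooppddddddd

Every step adds doo to the front and d to the end of the previous string.
From doodoodoodooppdddd, 3 further steps: doodoodoodooppdddd → doodoodoodoodooppddddd → doodoodoodoodoodooppdddddd → (answer).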